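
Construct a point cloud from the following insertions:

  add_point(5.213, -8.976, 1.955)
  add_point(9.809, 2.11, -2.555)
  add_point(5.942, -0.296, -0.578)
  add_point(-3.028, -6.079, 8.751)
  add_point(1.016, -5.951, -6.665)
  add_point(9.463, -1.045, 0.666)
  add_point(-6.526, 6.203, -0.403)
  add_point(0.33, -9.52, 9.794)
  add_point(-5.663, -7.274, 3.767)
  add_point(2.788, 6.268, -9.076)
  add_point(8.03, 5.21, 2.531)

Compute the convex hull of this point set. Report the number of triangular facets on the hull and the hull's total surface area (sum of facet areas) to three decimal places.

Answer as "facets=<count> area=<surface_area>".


Points on the hull: [0, 1, 3, 4, 5, 6, 7, 8, 9, 10] (10 of 11).

Triangle areas on the boundary:
  f1: (p4, p9, p6) → 77.7397
  f2: (p4, p9, p1) → 59.8779
  f3: (p10, p9, p6) → 77.0699
  f4: (p10, p9, p1) → 32.2316
  f5: (p8, p4, p6) → 83.5355
  f6: (p0, p4, p1) → 58.7158
  f7: (p0, p8, p7) → 39.5159
  f8: (p0, p8, p4) → 53.2508
  f9: (p3, p10, p6) → 107.9143
  f10: (p3, p10, p7) → 41.5739
  f11: (p3, p8, p6) → 40.5774
  f12: (p3, p8, p7) → 13.2775
  f13: (p5, p10, p7) → 50.3210
  f14: (p5, p0, p7) → 38.1928
  f15: (p5, p10, p1) → 13.5839
  f16: (p5, p0, p1) → 13.6973
Σ area = 801.075

Euler characteristic 10−24+16 = 2 ✓

facets=16 area=801.075


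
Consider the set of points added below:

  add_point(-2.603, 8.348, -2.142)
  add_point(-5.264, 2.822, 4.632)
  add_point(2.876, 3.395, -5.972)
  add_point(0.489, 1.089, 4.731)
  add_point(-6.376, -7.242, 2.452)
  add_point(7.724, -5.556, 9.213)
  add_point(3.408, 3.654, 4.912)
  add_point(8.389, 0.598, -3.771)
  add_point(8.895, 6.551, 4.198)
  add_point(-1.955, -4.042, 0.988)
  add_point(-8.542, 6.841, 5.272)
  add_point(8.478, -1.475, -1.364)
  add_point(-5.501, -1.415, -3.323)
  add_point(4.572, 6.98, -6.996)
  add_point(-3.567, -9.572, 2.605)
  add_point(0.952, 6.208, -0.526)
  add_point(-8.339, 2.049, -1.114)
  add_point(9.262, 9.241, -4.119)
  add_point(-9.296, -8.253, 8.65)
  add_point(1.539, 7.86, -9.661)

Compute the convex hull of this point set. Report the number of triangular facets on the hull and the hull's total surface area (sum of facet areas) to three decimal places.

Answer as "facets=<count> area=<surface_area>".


13 of the 20 inputs are extreme points: [0, 4, 5, 7, 8, 10, 11, 12, 14, 16, 17, 18, 19].

Facet areas (half cross-product norm):
  f1: (p14, p5, p18) → 56.8731
  f2: (p10, p5, p18) → 130.9784
  f3: (p7, p19, p17) → 40.9064
  f4: (p7, p19, p14) → 97.0718
  f5: (p12, p19, p14) → 46.3826
  f6: (p8, p10, p17) → 76.0853
  f7: (p8, p10, p5) → 114.3988
  f8: (p0, p19, p17) → 40.9693
  f9: (p0, p10, p17) → 38.6710
  f10: (p0, p10, p19) → 11.1974
  f11: (p11, p14, p5) → 74.4195
  f12: (p11, p7, p14) → 20.2975
  f13: (p11, p7, p17) → 10.1796
  f14: (p11, p8, p17) → 40.9599
  f15: (p11, p8, p5) → 54.0103
  f16: (p4, p14, p18) → 12.4094
  f17: (p4, p12, p14) → 13.8219
  f18: (p16, p10, p19) → 55.2525
  f19: (p16, p12, p19) → 33.0861
  f20: (p16, p10, p18) → 56.4255
  f21: (p16, p4, p18) → 32.6778
  f22: (p16, p4, p12) → 20.4497
Σ area = 1077.524

Euler: V−E+F = 13−33+22 = 2.

facets=22 area=1077.524


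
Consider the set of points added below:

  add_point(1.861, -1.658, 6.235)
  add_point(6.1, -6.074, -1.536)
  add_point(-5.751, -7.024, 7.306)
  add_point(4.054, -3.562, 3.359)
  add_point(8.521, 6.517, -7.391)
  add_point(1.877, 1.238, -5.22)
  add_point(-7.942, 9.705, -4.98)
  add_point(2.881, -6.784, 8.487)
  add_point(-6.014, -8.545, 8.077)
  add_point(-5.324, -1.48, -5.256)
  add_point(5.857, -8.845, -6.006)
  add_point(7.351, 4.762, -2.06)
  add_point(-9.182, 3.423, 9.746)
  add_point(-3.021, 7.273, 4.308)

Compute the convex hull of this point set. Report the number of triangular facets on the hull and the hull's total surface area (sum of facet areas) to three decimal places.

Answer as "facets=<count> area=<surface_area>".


facets=18 area=1047.611

11 of the 14 inputs are extreme points: [0, 1, 4, 6, 7, 8, 9, 10, 11, 12, 13].

Area of each hull facet:
  f1: (p9, p6, p12) → 86.7219
  f2: (p9, p10, p4) → 96.5417
  f3: (p9, p6, p4) → 88.8632
  f4: (p13, p7, p12) → 68.8127
  f5: (p13, p6, p12) → 46.6697
  f6: (p13, p6, p4) → 85.1490
  f7: (p1, p10, p4) → 36.8116
  f8: (p1, p7, p10) → 18.1475
  f9: (p8, p7, p10) → 67.2679
  f10: (p8, p9, p10) → 99.8122
  f11: (p8, p7, p12) → 56.6043
  f12: (p8, p9, p12) → 89.4308
  f13: (p0, p13, p7) → 10.4830
  f14: (p11, p1, p4) → 29.0609
  f15: (p11, p1, p7) → 56.9837
  f16: (p11, p0, p7) → 24.6199
  f17: (p11, p13, p4) → 28.8926
  f18: (p11, p0, p13) → 56.7382
Σ area = 1047.611

Check V−E+F: 11 − 27 + 18 = 2.


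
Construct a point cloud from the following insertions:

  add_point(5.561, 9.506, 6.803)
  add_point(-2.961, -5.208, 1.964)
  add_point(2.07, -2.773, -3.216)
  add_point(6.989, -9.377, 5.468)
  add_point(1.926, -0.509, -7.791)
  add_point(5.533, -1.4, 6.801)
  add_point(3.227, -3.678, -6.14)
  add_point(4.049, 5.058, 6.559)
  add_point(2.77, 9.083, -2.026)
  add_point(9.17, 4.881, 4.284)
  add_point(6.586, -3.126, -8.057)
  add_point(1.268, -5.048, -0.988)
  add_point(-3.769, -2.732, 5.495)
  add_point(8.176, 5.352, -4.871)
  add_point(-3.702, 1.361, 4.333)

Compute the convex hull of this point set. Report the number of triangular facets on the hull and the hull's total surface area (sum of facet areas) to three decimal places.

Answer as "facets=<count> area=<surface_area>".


Hull vertices (12/15): indices [0, 1, 3, 4, 5, 6, 8, 9, 10, 12, 13, 14].

Area of each hull facet:
  f1: (p10, p3, p9) → 94.4212
  f2: (p1, p3, p12) → 24.7034
  f3: (p13, p10, p9) → 40.2286
  f4: (p13, p0, p9) → 28.1359
  f5: (p13, p0, p8) → 32.6638
  f6: (p5, p3, p9) → 23.8056
  f7: (p5, p0, p9) → 24.0501
  f8: (p5, p3, p12) → 38.9767
  f9: (p5, p0, p12) → 51.2027
  f10: (p14, p0, p12) → 21.7884
  f11: (p14, p0, p8) → 52.4037
  f12: (p14, p1, p12) → 8.8440
  f13: (p4, p13, p10) → 23.3297
  f14: (p4, p13, p8) → 32.3477
  f15: (p4, p14, p8) → 63.3276
  f16: (p4, p14, p1) → 41.6596
  f17: (p6, p4, p10) → 7.4232
  f18: (p6, p4, p1) → 18.9322
  f19: (p6, p10, p3) → 25.5215
  f20: (p6, p1, p3) → 56.9201
Σ area = 710.686

Euler: V−E+F = 12−30+20 = 2.

facets=20 area=710.686


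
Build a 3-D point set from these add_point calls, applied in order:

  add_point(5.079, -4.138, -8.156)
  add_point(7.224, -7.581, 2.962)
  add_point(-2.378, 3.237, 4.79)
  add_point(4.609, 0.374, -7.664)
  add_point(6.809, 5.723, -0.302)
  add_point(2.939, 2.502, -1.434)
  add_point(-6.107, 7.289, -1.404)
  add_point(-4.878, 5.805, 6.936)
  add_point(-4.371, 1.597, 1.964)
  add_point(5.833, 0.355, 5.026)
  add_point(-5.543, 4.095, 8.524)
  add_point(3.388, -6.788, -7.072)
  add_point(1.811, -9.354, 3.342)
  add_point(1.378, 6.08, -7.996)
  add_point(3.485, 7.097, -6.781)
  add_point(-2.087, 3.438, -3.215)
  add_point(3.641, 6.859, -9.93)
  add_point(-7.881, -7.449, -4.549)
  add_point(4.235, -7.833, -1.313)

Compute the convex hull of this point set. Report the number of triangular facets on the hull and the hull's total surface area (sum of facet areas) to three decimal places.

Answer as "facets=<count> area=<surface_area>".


Points on the hull: [0, 1, 4, 6, 7, 9, 10, 11, 12, 14, 16, 17, 18] (13 of 19).

Facet areas (half cross-product norm):
  f1: (p16, p6, p17) → 97.9887
  f2: (p10, p6, p17) → 78.8923
  f3: (p12, p10, p17) → 98.3731
  f4: (p12, p10, p1) → 45.3058
  f5: (p12, p11, p17) → 58.3767
  f6: (p9, p10, p1) → 44.6831
  f7: (p4, p9, p1) → 27.8752
  f8: (p0, p11, p1) → 17.6121
  f9: (p0, p4, p1) → 69.6794
  f10: (p0, p4, p16) → 54.6761
  f11: (p0, p16, p17) → 76.8570
  f12: (p0, p11, p17) → 15.2078
  f13: (p18, p11, p1) → 7.5982
  f14: (p18, p12, p1) → 12.8816
  f15: (p18, p12, p11) → 9.3578
  f16: (p14, p16, p6) → 14.7302
  f17: (p14, p4, p6) → 40.7276
  f18: (p14, p4, p16) → 6.4521
  f19: (p7, p9, p10) → 14.7579
  f20: (p7, p4, p9) → 46.1981
  f21: (p7, p10, p6) → 7.2021
  f22: (p7, p4, p6) → 54.1788
Σ area = 899.612

Euler: V−E+F = 13−33+22 = 2.

facets=22 area=899.612


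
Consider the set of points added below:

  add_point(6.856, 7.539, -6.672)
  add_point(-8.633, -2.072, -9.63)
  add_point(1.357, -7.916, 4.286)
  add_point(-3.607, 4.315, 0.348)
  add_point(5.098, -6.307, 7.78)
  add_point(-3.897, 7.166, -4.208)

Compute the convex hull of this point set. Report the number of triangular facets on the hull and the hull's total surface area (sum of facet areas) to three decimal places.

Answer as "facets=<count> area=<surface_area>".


Extreme-point indices: [0, 1, 2, 3, 4, 5] — 6 of 6 on the boundary.

Per-facet area ½‖(b−a)×(c−a)‖:
  f1: (p2, p0, p1) → 151.8215
  f2: (p2, p4, p0) → 52.8061
  f3: (p3, p4, p0) → 101.5176
  f4: (p3, p2, p1) → 88.3633
  f5: (p3, p2, p4) → 36.4114
  f6: (p5, p0, p1) → 61.2990
  f7: (p5, p3, p1) → 31.5183
  f8: (p5, p3, p0) → 29.3490
Σ area = 553.086

Check V−E+F: 6 − 12 + 8 = 2.

facets=8 area=553.086


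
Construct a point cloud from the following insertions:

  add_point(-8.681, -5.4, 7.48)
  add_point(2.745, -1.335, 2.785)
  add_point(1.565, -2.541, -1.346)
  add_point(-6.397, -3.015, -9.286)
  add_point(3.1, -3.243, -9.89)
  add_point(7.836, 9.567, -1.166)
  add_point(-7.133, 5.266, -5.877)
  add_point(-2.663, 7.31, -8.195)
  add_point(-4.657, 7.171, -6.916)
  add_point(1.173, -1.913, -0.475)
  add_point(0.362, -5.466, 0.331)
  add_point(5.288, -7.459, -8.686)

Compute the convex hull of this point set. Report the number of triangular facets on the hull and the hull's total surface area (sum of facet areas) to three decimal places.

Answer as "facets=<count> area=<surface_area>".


Hull vertices (10/12): indices [0, 1, 3, 4, 5, 6, 7, 8, 10, 11].

Triangle areas on the boundary:
  f1: (p4, p11, p5) → 36.0831
  f2: (p6, p5, p0) → 139.6009
  f3: (p1, p5, p0) → 55.8439
  f4: (p1, p11, p5) → 83.7908
  f5: (p7, p4, p5) → 76.9348
  f6: (p3, p4, p11) → 20.8214
  f7: (p3, p11, p0) → 106.8943
  f8: (p3, p6, p0) → 74.2429
  f9: (p3, p7, p4) → 49.9445
  f10: (p10, p11, p0) → 25.7176
  f11: (p10, p1, p0) → 30.8574
  f12: (p10, p1, p11) → 26.4781
  f13: (p8, p6, p5) → 17.6119
  f14: (p8, p7, p5) → 13.9405
  f15: (p8, p3, p6) → 13.8450
  f16: (p8, p3, p7) → 12.5450
Σ area = 785.152

Euler: V−E+F = 10−24+16 = 2.

facets=16 area=785.152


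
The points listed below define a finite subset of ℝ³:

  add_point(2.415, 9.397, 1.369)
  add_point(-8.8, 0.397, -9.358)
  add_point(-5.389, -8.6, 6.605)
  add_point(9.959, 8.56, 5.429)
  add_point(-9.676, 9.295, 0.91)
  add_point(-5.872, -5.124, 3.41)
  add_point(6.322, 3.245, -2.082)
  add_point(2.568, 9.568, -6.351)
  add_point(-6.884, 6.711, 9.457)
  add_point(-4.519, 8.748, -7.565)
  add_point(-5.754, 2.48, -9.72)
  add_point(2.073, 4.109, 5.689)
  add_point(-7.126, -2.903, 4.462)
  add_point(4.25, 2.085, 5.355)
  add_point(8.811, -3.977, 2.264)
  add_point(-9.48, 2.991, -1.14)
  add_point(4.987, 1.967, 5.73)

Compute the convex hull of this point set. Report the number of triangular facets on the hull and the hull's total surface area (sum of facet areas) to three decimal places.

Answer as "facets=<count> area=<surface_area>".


facets=24 area=1088.451

Hull vertices (14/17): indices [0, 1, 2, 3, 4, 6, 7, 8, 9, 10, 12, 14, 15, 16].

Area of each hull facet:
  f1: (p8, p3, p4) → 81.3747
  f2: (p1, p14, p2) → 141.5276
  f3: (p1, p14, p10) → 34.4884
  f4: (p16, p14, p3) → 31.0846
  f5: (p16, p14, p2) → 57.5202
  f6: (p16, p8, p3) → 53.0888
  f7: (p16, p8, p2) → 91.1084
  f8: (p0, p3, p4) → 23.4575
  f9: (p0, p7, p4) → 46.7196
  f10: (p0, p7, p3) → 29.5799
  f11: (p9, p7, p4) → 33.5557
  f12: (p9, p7, p10) → 22.9572
  f13: (p9, p1, p4) → 47.4496
  f14: (p9, p1, p10) → 9.5881
  f15: (p6, p14, p10) → 55.8633
  f16: (p6, p7, p10) → 48.6290
  f17: (p6, p14, p3) → 43.4461
  f18: (p6, p7, p3) → 41.6253
  f19: (p15, p1, p4) → 23.3212
  f20: (p15, p1, p2) → 60.8773
  f21: (p12, p8, p2) → 26.4584
  f22: (p12, p15, p2) → 10.0485
  f23: (p12, p8, p4) → 49.8381
  f24: (p12, p15, p4) → 24.8440
Σ area = 1088.451

Euler characteristic 14−36+24 = 2 ✓


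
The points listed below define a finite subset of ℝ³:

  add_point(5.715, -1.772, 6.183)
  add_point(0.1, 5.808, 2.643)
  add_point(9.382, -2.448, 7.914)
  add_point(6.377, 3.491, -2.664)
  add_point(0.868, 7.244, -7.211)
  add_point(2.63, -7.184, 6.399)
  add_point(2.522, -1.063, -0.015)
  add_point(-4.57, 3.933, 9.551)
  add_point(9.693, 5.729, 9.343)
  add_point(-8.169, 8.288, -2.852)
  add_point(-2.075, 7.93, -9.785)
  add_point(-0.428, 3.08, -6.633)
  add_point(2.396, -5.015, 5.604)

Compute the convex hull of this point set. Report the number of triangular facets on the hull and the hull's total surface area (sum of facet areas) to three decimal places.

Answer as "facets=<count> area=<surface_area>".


Extreme-point indices: [2, 3, 4, 5, 7, 8, 9, 10, 11] — 9 of 13 on the boundary.

Per-facet area ½‖(b−a)×(c−a)‖:
  f1: (p10, p8, p9) → 99.7976
  f2: (p7, p8, p9) → 95.8126
  f3: (p7, p5, p9) → 91.0911
  f4: (p11, p5, p9) → 83.7549
  f5: (p11, p10, p9) → 27.3169
  f6: (p3, p11, p10) → 21.0885
  f7: (p3, p11, p5) → 57.0955
  f8: (p4, p10, p8) → 13.5489
  f9: (p4, p3, p8) → 39.6013
  f10: (p4, p3, p10) → 4.9045
  f11: (p2, p3, p8) → 49.2970
  f12: (p2, p3, p5) → 52.2393
  f13: (p2, p7, p8) → 58.9672
  f14: (p2, p7, p5) → 56.9123
Σ area = 751.428

Euler: V−E+F = 9−21+14 = 2.

facets=14 area=751.428


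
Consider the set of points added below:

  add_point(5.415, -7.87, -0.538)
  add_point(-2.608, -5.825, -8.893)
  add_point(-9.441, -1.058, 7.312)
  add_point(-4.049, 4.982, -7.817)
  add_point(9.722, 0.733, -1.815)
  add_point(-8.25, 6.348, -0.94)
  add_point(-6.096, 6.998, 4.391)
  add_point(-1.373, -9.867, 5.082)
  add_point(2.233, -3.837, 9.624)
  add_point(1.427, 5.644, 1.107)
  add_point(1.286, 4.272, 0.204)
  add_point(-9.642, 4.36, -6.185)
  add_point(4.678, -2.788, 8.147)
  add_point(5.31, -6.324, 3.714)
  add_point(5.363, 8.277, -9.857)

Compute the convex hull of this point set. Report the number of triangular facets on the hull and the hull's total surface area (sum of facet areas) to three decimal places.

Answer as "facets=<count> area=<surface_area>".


facets=24 area=1040.236

Extreme-point indices: [0, 1, 2, 3, 4, 5, 6, 7, 8, 9, 11, 12, 13, 14] — 14 of 15 on the boundary.

Triangle areas on the boundary:
  f1: (p13, p8, p7) → 25.4714
  f2: (p14, p1, p4) → 87.6326
  f3: (p12, p6, p8) → 22.2567
  f4: (p12, p13, p4) → 28.4807
  f5: (p12, p13, p8) → 8.3999
  f6: (p2, p8, p7) → 47.8777
  f7: (p2, p6, p8) → 55.9909
  f8: (p2, p1, p11) → 91.6019
  f9: (p2, p1, p7) → 88.4153
  f10: (p0, p1, p7) → 53.1155
  f11: (p0, p13, p7) → 17.3857
  f12: (p0, p1, p4) → 56.9925
  f13: (p0, p13, p4) → 21.6454
  f14: (p3, p1, p11) → 32.0591
  f15: (p3, p14, p11) → 6.9031
  f16: (p3, p14, p1) → 54.8660
  f17: (p5, p14, p11) → 45.8098
  f18: (p5, p14, p6) → 46.6471
  f19: (p5, p2, p11) → 29.2833
  f20: (p5, p2, p6) → 26.5680
  f21: (p9, p12, p4) → 52.5108
  f22: (p9, p12, p6) → 47.2233
  f23: (p9, p14, p4) → 54.2989
  f24: (p9, p14, p6) → 38.8003
Σ area = 1040.236

Euler characteristic 14−36+24 = 2 ✓


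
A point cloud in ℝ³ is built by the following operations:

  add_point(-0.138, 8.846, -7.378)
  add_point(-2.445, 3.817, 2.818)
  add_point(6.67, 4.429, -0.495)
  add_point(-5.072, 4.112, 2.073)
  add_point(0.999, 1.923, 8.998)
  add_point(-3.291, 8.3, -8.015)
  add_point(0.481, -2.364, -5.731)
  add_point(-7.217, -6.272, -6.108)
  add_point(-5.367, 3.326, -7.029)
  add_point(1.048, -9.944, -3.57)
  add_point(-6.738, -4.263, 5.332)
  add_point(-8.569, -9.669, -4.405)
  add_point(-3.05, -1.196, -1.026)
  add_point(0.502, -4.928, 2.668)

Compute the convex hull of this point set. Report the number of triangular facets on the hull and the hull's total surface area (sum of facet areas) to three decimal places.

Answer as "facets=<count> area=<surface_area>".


12 of the 14 inputs are extreme points: [0, 2, 3, 4, 5, 6, 7, 8, 9, 10, 11, 13].

Area of each hull facet:
  f1: (p9, p4, p2) → 87.0893
  f2: (p7, p9, p11) → 18.7335
  f3: (p0, p4, p2) → 57.2892
  f4: (p0, p3, p5) → 18.0392
  f5: (p0, p3, p4) → 50.2251
  f6: (p13, p9, p4) → 7.1155
  f7: (p8, p3, p11) → 62.0066
  f8: (p8, p3, p5) → 24.9430
  f9: (p8, p7, p11) → 7.4682
  f10: (p8, p7, p5) → 5.8916
  f11: (p10, p3, p11) → 50.9073
  f12: (p10, p3, p4) → 40.4273
  f13: (p10, p13, p4) → 35.0491
  f14: (p10, p9, p11) → 53.1315
  f15: (p10, p13, p9) → 28.6703
  f16: (p6, p0, p5) → 18.4456
  f17: (p6, p7, p5) → 49.5108
  f18: (p6, p7, p9) → 31.8816
  f19: (p6, p9, p2) → 37.5540
  f20: (p6, p0, p2) → 50.8591
Σ area = 735.238

Euler: V−E+F = 12−30+20 = 2.

facets=20 area=735.238


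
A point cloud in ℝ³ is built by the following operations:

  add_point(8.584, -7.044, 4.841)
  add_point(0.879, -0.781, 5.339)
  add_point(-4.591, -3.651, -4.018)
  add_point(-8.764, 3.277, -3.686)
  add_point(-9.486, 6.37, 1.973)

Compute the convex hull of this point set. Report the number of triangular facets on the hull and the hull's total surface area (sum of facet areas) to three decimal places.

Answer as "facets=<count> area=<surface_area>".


Points on the hull: [0, 1, 2, 3, 4] (5 of 5).

Facet areas (half cross-product norm):
  f1: (p1, p0, p4) → 20.4368
  f2: (p1, p2, p4) → 64.7674
  f3: (p1, p2, p0) → 54.8740
  f4: (p3, p0, p4) → 71.0760
  f5: (p3, p2, p4) → 22.7294
  f6: (p3, p2, p0) → 53.7652
Σ area = 287.649

Euler characteristic 5−9+6 = 2 ✓

facets=6 area=287.649


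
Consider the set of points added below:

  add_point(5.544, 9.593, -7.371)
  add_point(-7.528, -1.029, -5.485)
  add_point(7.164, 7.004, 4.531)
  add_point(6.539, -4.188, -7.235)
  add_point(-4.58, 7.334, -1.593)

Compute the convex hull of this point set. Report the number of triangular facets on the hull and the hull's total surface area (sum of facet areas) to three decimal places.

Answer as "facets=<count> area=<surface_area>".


facets=6 area=475.076

Extreme-point indices: [0, 1, 2, 3, 4] — 5 of 5 on the boundary.

Facet areas (half cross-product norm):
  f1: (p3, p2, p1) → 115.6276
  f2: (p0, p3, p1) → 96.1610
  f3: (p0, p3, p2) → 82.6329
  f4: (p4, p2, p1) → 57.7909
  f5: (p4, p0, p1) → 55.9735
  f6: (p4, p0, p2) → 66.8901
Σ area = 475.076

Euler characteristic 5−9+6 = 2 ✓


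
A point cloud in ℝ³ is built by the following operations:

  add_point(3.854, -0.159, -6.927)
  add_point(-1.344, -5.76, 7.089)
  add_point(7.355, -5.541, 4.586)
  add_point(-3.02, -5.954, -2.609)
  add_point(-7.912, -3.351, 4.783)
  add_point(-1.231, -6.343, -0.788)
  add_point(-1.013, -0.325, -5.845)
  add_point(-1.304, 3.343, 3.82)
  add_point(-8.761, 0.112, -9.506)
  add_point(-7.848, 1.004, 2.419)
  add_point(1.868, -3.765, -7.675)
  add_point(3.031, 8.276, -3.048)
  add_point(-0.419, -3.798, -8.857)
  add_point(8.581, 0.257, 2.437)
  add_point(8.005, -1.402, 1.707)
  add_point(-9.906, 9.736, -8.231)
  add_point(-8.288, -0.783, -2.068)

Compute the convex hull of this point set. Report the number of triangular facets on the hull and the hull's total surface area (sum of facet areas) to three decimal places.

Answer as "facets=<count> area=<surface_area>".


15 of the 17 inputs are extreme points: [0, 1, 2, 3, 4, 5, 7, 8, 9, 10, 11, 12, 13, 14, 15].

Triangle areas on the boundary:
  f1: (p7, p1, p13) → 49.1785
  f2: (p2, p1, p13) → 27.1946
  f3: (p2, p1, p5) → 34.2516
  f4: (p11, p7, p15) → 66.2462
  f5: (p11, p7, p13) → 46.0363
  f6: (p8, p12, p15) → 38.7371
  f7: (p4, p7, p1) → 32.4931
  f8: (p4, p8, p15) → 71.5312
  f9: (p14, p2, p13) → 4.0945
  f10: (p10, p12, p5) → 10.2613
  f11: (p10, p2, p5) → 40.3270
  f12: (p10, p14, p2) → 28.3592
  f13: (p9, p7, p15) → 49.1981
  f14: (p9, p4, p15) → 13.9990
  f15: (p9, p4, p7) → 17.1833
  f16: (p3, p4, p8) → 49.9073
  f17: (p3, p12, p5) → 8.3547
  f18: (p3, p8, p12) → 32.4750
  f19: (p3, p1, p5) → 7.4573
  f20: (p3, p4, p1) → 32.3069
  f21: (p0, p10, p12) → 4.6178
  f22: (p0, p12, p15) → 48.8316
  f23: (p0, p11, p15) → 65.2885
  f24: (p0, p11, p13) → 45.5022
  f25: (p0, p14, p13) → 8.5668
  f26: (p0, p10, p14) → 19.5533
Σ area = 851.952

Check V−E+F: 15 − 39 + 26 = 2.

facets=26 area=851.952


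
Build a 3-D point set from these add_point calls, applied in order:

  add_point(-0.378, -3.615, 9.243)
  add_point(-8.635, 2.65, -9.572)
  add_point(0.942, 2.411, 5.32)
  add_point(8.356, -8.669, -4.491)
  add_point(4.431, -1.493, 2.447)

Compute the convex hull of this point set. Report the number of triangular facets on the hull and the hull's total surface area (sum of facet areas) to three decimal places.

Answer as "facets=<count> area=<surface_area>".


Hull vertices (5/5): indices [0, 1, 2, 3, 4].

Triangle areas on the boundary:
  f1: (p0, p3, p1) → 165.9167
  f2: (p2, p0, p1) → 60.2657
  f3: (p4, p3, p1) → 97.7570
  f4: (p4, p2, p1) → 52.7081
  f5: (p4, p0, p3) → 38.4413
  f6: (p4, p2, p0) → 21.4930
Σ area = 436.582

Euler: V−E+F = 5−9+6 = 2.

facets=6 area=436.582


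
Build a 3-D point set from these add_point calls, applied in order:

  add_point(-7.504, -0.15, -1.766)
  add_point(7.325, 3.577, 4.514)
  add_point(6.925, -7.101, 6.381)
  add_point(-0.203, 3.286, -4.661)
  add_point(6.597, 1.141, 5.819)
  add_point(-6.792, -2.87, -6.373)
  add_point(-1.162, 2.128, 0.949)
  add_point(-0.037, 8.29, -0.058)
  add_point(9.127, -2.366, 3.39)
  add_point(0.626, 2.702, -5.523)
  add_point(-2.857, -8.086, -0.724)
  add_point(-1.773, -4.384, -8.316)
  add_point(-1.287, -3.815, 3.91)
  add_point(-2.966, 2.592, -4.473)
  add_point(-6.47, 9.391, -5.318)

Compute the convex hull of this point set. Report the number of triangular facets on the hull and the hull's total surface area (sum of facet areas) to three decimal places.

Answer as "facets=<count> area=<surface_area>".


12 of the 15 inputs are extreme points: [0, 1, 2, 4, 5, 7, 8, 9, 10, 11, 12, 14].

Triangle areas on the boundary:
  f1: (p9, p11, p8) → 52.9717
  f2: (p9, p11, p14) → 35.7385
  f3: (p5, p10, p0) → 22.8665
  f4: (p5, p10, p11) → 22.6604
  f5: (p5, p14, p0) → 27.2581
  f6: (p5, p11, p14) → 33.0764
  f7: (p2, p4, p8) → 14.8044
  f8: (p2, p11, p8) → 48.5043
  f9: (p2, p10, p11) → 47.6835
  f10: (p1, p4, p8) → 6.8637
  f11: (p1, p9, p8) → 38.1149
  f12: (p12, p10, p0) → 28.0145
  f13: (p12, p2, p10) → 29.3736
  f14: (p12, p2, p4) → 34.6184
  f15: (p7, p9, p14) → 31.5732
  f16: (p7, p1, p9) → 38.5652
  f17: (p7, p1, p4) → 12.7344
  f18: (p7, p12, p4) → 52.2666
  f19: (p7, p14, p0) → 41.3819
  f20: (p7, p12, p0) → 50.7862
Σ area = 669.856

Check V−E+F: 12 − 30 + 20 = 2.

facets=20 area=669.856


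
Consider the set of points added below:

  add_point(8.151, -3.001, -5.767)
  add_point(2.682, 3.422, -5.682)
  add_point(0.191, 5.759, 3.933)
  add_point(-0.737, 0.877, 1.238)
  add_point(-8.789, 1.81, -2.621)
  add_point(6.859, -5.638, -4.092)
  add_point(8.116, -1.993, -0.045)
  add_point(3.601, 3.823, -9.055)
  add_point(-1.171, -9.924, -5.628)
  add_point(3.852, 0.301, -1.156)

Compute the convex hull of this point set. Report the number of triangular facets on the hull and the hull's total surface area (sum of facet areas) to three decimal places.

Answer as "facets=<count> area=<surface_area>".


Points on the hull: [0, 2, 3, 4, 5, 6, 7, 8] (8 of 10).

Area of each hull facet:
  f1: (p7, p8, p4) → 90.3040
  f2: (p7, p8, p0) → 51.2371
  f3: (p7, p2, p4) → 73.7524
  f4: (p3, p8, p4) → 56.6143
  f5: (p3, p2, p4) → 24.4866
  f6: (p6, p3, p2) → 26.1484
  f7: (p6, p7, p0) → 24.9860
  f8: (p6, p7, p2) → 64.7199
  f9: (p6, p3, p8) → 57.4024
  f10: (p5, p8, p0) → 12.3376
  f11: (p5, p6, p0) → 9.1817
  f12: (p5, p6, p8) → 20.2648
Σ area = 511.435

Euler: V−E+F = 8−18+12 = 2.

facets=12 area=511.435


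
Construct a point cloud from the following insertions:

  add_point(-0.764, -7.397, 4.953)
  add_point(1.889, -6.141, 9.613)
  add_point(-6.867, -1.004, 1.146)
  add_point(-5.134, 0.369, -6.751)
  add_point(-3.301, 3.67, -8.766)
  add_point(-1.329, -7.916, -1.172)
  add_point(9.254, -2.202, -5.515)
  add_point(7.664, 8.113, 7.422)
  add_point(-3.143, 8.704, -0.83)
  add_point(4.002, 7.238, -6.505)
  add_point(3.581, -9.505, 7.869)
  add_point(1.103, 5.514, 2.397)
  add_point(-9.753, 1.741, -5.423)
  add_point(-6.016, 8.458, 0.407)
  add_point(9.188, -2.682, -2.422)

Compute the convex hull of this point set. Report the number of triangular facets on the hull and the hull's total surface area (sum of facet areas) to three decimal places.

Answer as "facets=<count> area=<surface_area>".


Points on the hull: [0, 1, 2, 3, 4, 5, 6, 7, 8, 9, 10, 12, 13, 14] (14 of 15).

Triangle areas on the boundary:
  f1: (p5, p10, p6) → 66.5340
  f2: (p9, p7, p6) → 77.2656
  f3: (p9, p7, p8) → 60.9170
  f4: (p1, p7, p10) → 27.2736
  f5: (p14, p10, p6) → 11.6614
  f6: (p14, p7, p6) → 19.1787
  f7: (p14, p7, p10) → 97.9377
  f8: (p3, p5, p12) → 24.4452
  f9: (p3, p5, p6) → 66.5216
  f10: (p4, p9, p8) → 35.0530
  f11: (p4, p3, p12) → 10.1714
  f12: (p4, p9, p6) → 45.6292
  f13: (p4, p3, p6) → 30.4296
  f14: (p13, p4, p12) → 35.1849
  f15: (p13, p4, p8) → 14.1752
  f16: (p13, p7, p8) → 18.6770
  f17: (p13, p1, p7) → 115.7797
  f18: (p0, p5, p10) → 14.5192
  f19: (p0, p1, p10) → 10.7297
  f20: (p2, p13, p12) → 33.7404
  f21: (p2, p13, p1) → 58.3503
  f22: (p2, p0, p1) → 23.1197
  f23: (p2, p5, p12) → 33.7541
  f24: (p2, p0, p5) → 27.2902
Σ area = 958.338

Euler: V−E+F = 14−36+24 = 2.

facets=24 area=958.338


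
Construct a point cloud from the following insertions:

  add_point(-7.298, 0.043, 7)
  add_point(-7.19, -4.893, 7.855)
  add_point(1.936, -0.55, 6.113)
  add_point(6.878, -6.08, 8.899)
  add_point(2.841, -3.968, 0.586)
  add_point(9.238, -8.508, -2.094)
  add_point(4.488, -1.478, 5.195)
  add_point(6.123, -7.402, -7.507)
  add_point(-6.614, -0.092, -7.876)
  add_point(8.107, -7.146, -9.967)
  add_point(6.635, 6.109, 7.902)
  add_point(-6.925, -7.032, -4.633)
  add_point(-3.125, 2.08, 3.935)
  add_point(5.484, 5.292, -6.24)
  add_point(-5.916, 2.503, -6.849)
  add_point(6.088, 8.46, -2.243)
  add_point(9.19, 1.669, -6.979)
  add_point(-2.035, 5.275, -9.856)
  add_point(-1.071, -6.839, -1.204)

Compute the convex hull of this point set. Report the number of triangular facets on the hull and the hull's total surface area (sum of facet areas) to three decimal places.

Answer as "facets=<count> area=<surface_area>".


facets=22 area=1151.322

Extreme-point indices: [0, 1, 3, 5, 8, 9, 10, 11, 13, 14, 15, 16, 17] — 13 of 19 on the boundary.

Facet areas (half cross-product norm):
  f1: (p1, p3, p5) → 80.4839
  f2: (p10, p15, p0) → 79.3641
  f3: (p10, p1, p0) → 35.5416
  f4: (p10, p1, p3) → 86.0635
  f5: (p10, p3, p5) → 69.6922
  f6: (p14, p8, p0) → 20.0369
  f7: (p16, p9, p5) → 37.2671
  f8: (p16, p10, p5) → 87.7701
  f9: (p16, p10, p15) → 43.5246
  f10: (p17, p15, p0) → 100.9119
  f11: (p17, p14, p0) → 29.3794
  f12: (p17, p14, p8) → 7.3594
  f13: (p17, p9, p8) → 57.8944
  f14: (p17, p16, p9) → 56.5913
  f15: (p11, p9, p8) → 60.2200
  f16: (p11, p9, p5) → 63.1483
  f17: (p11, p8, p0) → 51.9079
  f18: (p11, p1, p0) → 31.7491
  f19: (p11, p1, p5) → 103.3812
  f20: (p13, p16, p15) → 11.9816
  f21: (p13, p17, p15) → 19.1917
  f22: (p13, p17, p16) → 17.8621
Σ area = 1151.322

Check V−E+F: 13 − 33 + 22 = 2.


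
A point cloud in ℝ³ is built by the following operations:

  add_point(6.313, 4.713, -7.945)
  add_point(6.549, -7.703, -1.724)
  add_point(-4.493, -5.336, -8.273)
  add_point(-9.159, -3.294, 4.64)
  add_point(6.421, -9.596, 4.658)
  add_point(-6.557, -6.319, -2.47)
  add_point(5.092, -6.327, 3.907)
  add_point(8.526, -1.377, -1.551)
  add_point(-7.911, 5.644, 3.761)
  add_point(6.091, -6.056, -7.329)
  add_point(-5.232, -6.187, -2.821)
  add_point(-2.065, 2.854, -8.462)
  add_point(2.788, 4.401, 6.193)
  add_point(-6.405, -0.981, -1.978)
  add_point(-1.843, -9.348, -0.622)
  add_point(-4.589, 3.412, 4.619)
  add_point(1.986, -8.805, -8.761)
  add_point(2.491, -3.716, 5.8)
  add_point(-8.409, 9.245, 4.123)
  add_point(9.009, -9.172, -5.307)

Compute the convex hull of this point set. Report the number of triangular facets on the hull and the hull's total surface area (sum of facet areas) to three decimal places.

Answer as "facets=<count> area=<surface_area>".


Points on the hull: [0, 2, 3, 4, 5, 7, 9, 11, 12, 14, 16, 17, 18, 19] (14 of 20).

Triangle areas on the boundary:
  f1: (p2, p18, p3) → 86.9157
  f2: (p12, p18, p3) → 73.0567
  f3: (p0, p12, p18) → 90.0673
  f4: (p14, p4, p3) → 50.4339
  f5: (p14, p4, p19) → 48.0526
  f6: (p17, p4, p3) → 34.7868
  f7: (p17, p12, p3) → 47.6330
  f8: (p17, p12, p4) → 17.2049
  f9: (p7, p4, p19) → 40.9971
  f10: (p7, p12, p4) → 58.7318
  f11: (p7, p0, p19) → 37.4907
  f12: (p7, p0, p12) → 51.1419
  f13: (p16, p14, p19) → 35.2938
  f14: (p11, p2, p18) → 63.8138
  f15: (p11, p0, p18) → 64.2106
  f16: (p11, p16, p2) → 30.8308
  f17: (p11, p16, p0) → 52.7262
  f18: (p5, p2, p3) → 13.0385
  f19: (p5, p14, p3) → 23.6925
  f20: (p5, p16, p2) → 22.0606
  f21: (p5, p16, p14) → 26.5746
  f22: (p9, p0, p19) → 18.9123
  f23: (p9, p16, p19) → 11.7321
  f24: (p9, p16, p0) → 23.4609
Σ area = 1022.859

Euler: V−E+F = 14−36+24 = 2.

facets=24 area=1022.859


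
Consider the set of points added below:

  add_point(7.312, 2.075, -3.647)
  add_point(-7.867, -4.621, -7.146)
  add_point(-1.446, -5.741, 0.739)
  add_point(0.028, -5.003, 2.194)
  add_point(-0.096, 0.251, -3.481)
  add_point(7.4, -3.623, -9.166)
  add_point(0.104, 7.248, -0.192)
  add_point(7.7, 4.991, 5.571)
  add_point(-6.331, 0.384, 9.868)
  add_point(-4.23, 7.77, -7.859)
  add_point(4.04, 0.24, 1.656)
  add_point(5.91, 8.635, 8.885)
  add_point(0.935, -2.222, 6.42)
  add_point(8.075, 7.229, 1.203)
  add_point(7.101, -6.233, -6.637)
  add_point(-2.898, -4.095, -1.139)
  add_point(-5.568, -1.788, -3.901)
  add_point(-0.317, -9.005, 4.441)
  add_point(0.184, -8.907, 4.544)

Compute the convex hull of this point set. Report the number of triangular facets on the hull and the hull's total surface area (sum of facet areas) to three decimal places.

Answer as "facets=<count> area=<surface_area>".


facets=16 area=1019.064

Extreme-point indices: [1, 5, 7, 8, 9, 11, 13, 14, 17, 18] — 10 of 19 on the boundary.

Per-facet area ½‖(b−a)×(c−a)‖:
  f1: (p8, p17, p1) → 89.1704
  f2: (p9, p5, p1) → 93.5820
  f3: (p9, p5, p13) → 104.2719
  f4: (p9, p8, p1) → 111.7242
  f5: (p14, p5, p1) → 27.4596
  f6: (p14, p17, p1) → 89.2868
  f7: (p14, p5, p13) → 27.3697
  f8: (p11, p9, p13) → 58.2560
  f9: (p11, p9, p8) → 133.0957
  f10: (p7, p14, p13) → 38.3699
  f11: (p7, p11, p13) → 12.4154
  f12: (p18, p7, p11) → 36.1859
  f13: (p18, p8, p17) → 3.1366
  f14: (p18, p11, p8) → 92.6293
  f15: (p18, p14, p17) → 3.2476
  f16: (p18, p7, p14) → 98.8635
Σ area = 1019.064

Check V−E+F: 10 − 24 + 16 = 2.


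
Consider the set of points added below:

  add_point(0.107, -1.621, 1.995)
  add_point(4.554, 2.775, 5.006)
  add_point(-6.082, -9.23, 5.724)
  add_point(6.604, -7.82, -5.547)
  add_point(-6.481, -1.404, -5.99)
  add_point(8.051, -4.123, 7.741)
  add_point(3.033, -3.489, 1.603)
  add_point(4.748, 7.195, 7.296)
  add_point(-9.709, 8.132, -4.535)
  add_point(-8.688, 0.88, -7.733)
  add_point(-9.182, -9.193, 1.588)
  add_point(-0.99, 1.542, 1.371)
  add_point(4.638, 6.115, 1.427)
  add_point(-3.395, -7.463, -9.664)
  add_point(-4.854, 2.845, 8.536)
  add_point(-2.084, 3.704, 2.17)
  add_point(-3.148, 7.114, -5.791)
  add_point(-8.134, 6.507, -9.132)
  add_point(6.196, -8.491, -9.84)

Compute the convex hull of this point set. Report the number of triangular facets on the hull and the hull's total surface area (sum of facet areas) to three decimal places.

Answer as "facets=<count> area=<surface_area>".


Hull vertices (13/19): indices [2, 3, 5, 7, 8, 9, 10, 12, 13, 14, 16, 17, 18].

Facet areas (half cross-product norm):
  f1: (p14, p2, p5) → 84.4258
  f2: (p3, p2, p5) → 99.8024
  f3: (p3, p18, p5) → 3.5102
  f4: (p3, p18, p2) → 30.5631
  f5: (p7, p14, p5) → 61.9599
  f6: (p7, p14, p8) → 79.0529
  f7: (p7, p16, p8) → 48.5342
  f8: (p10, p18, p2) → 49.5497
  f9: (p10, p13, p18) → 54.9466
  f10: (p10, p9, p13) → 61.4225
  f11: (p10, p9, p8) → 50.5401
  f12: (p10, p14, p8) → 105.8345
  f13: (p10, p14, p2) → 31.3148
  f14: (p12, p18, p5) → 107.8983
  f15: (p12, p7, p5) → 34.9051
  f16: (p12, p16, p18) → 94.8565
  f17: (p12, p7, p16) → 23.8502
  f18: (p17, p13, p18) → 64.5996
  f19: (p17, p9, p13) → 20.8076
  f20: (p17, p16, p18) → 54.9528
  f21: (p17, p16, p8) → 14.8600
  f22: (p17, p9, p8) → 14.8940
Σ area = 1193.081

Euler: V−E+F = 13−33+22 = 2.

facets=22 area=1193.081


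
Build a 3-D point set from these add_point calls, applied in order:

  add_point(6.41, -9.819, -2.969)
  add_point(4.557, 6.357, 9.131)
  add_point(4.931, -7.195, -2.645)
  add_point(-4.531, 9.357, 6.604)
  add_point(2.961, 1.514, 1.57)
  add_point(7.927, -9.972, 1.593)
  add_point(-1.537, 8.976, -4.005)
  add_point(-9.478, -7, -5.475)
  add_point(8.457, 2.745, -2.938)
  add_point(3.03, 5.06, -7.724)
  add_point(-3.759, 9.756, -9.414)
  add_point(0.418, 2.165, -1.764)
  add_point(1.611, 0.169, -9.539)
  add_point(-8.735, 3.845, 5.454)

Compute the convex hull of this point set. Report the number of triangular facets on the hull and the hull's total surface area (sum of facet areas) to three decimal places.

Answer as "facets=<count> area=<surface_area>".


Hull vertices (11/14): indices [0, 1, 3, 5, 6, 7, 8, 9, 10, 12, 13].

Facet areas (half cross-product norm):
  f1: (p5, p1, p8) → 88.9222
  f2: (p12, p10, p7) → 75.7886
  f3: (p13, p10, p7) → 120.1503
  f4: (p13, p5, p7) → 143.6932
  f5: (p13, p5, p1) → 127.6915
  f6: (p9, p10, p8) → 15.6832
  f7: (p9, p12, p8) → 20.3802
  f8: (p9, p12, p10) → 22.1916
  f9: (p0, p5, p8) → 30.6081
  f10: (p0, p12, p8) → 58.2255
  f11: (p0, p5, p7) → 34.9140
  f12: (p0, p12, p7) → 86.0872
  f13: (p3, p13, p10) → 55.9871
  f14: (p3, p13, p1) → 32.5345
  f15: (p6, p3, p10) → 20.5580
  f16: (p6, p3, p1) → 54.5838
  f17: (p6, p10, p8) → 30.7759
  f18: (p6, p1, p8) → 74.0925
Σ area = 1092.867

Euler characteristic 11−27+18 = 2 ✓

facets=18 area=1092.867


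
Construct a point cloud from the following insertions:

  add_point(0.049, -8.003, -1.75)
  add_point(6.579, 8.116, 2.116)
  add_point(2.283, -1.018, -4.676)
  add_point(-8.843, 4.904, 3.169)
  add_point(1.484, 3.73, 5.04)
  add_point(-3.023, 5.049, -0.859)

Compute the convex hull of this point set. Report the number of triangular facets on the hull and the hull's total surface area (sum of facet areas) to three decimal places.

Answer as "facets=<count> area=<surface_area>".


6 of the 6 inputs are extreme points: [0, 1, 2, 3, 4, 5].

Area of each hull facet:
  f1: (p2, p0, p3) → 58.5211
  f2: (p2, p0, p1) → 39.8837
  f3: (p4, p1, p3) → 32.5207
  f4: (p4, p0, p3) → 71.6510
  f5: (p4, p0, p1) → 46.0238
  f6: (p5, p1, p3) → 29.8720
  f7: (p5, p2, p3) → 21.9488
  f8: (p5, p2, p1) → 45.6736
Σ area = 346.095

Check V−E+F: 6 − 12 + 8 = 2.

facets=8 area=346.095


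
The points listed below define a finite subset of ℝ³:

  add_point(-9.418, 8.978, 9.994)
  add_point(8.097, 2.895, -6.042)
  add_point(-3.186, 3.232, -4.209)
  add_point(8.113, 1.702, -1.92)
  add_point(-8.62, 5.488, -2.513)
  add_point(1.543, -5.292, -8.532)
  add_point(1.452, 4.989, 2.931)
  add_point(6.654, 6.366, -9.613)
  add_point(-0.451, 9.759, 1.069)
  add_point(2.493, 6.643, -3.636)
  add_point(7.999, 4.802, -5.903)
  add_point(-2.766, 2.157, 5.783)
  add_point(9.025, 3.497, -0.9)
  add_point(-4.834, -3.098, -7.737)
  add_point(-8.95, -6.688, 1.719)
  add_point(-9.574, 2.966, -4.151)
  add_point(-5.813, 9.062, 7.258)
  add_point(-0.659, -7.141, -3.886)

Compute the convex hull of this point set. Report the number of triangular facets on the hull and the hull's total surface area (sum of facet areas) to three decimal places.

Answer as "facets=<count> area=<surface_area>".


Hull vertices (15/18): indices [0, 1, 3, 4, 5, 7, 8, 10, 11, 12, 13, 14, 15, 16, 17].

Facet areas (half cross-product norm):
  f1: (p14, p0, p15) → 86.0543
  f2: (p13, p7, p15) → 63.6638
  f3: (p13, p14, p15) → 43.5770
  f4: (p13, p14, p17) → 34.1225
  f5: (p5, p13, p17) → 17.2442
  f6: (p5, p13, p7) → 43.1956
  f7: (p4, p0, p15) → 14.7546
  f8: (p4, p7, p15) → 26.4811
  f9: (p8, p7, p12) → 53.3551
  f10: (p8, p4, p0) → 58.5743
  f11: (p8, p4, p7) → 65.5655
  f12: (p11, p0, p12) → 51.5580
  f13: (p11, p14, p0) → 57.2544
  f14: (p11, p17, p12) → 84.0697
  f15: (p11, p14, p17) → 56.4530
  f16: (p1, p5, p7) → 27.4857
  f17: (p16, p0, p12) → 14.4253
  f18: (p16, p8, p12) → 37.2068
  f19: (p16, p8, p0) → 4.0175
  f20: (p10, p7, p12) → 2.0895
  f21: (p10, p1, p12) → 4.9564
  f22: (p10, p1, p7) → 3.8503
  f23: (p3, p1, p12) → 4.7299
  f24: (p3, p1, p5) → 23.1250
  f25: (p3, p17, p12) → 5.9231
  f26: (p3, p5, p17) → 31.7922
Σ area = 915.525

Check V−E+F: 15 − 39 + 26 = 2.

facets=26 area=915.525


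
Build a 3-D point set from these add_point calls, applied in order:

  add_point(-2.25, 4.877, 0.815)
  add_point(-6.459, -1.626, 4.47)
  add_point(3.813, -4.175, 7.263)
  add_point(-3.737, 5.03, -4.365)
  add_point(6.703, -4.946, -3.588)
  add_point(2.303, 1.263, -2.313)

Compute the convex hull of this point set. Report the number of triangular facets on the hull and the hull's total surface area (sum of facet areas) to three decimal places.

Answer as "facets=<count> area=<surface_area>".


Extreme-point indices: [0, 1, 2, 3, 4, 5] — 6 of 6 on the boundary.

Per-facet area ½‖(b−a)×(c−a)‖:
  f1: (p3, p4, p1) → 79.2554
  f2: (p2, p4, p1) → 61.5981
  f3: (p0, p3, p1) → 22.0546
  f4: (p0, p2, p1) → 46.1499
  f5: (p5, p2, p4) → 40.4992
  f6: (p5, p0, p2) → 36.6471
  f7: (p5, p3, p4) → 16.0128
  f8: (p5, p0, p3) → 17.2319
Σ area = 319.449

Check V−E+F: 6 − 12 + 8 = 2.

facets=8 area=319.449


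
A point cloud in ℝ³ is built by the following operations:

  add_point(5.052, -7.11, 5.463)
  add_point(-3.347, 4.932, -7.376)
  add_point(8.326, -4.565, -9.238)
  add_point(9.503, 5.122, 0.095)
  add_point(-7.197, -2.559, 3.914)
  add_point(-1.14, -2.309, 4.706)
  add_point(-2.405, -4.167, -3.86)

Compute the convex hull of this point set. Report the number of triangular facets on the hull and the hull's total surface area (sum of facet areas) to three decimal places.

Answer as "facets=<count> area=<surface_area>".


7 of the 7 inputs are extreme points: [0, 1, 2, 3, 4, 5, 6].

Area of each hull facet:
  f1: (p2, p0, p3) → 87.6425
  f2: (p1, p3, p4) → 103.3473
  f3: (p1, p2, p3) → 90.5185
  f4: (p5, p3, p4) → 28.1286
  f5: (p5, p0, p4) → 15.4442
  f6: (p5, p0, p3) → 52.5431
  f7: (p6, p1, p4) → 45.2520
  f8: (p6, p1, p2) → 58.7915
  f9: (p6, p0, p4) → 54.7150
  f10: (p6, p2, p0) → 72.1841
Σ area = 608.567

Euler: V−E+F = 7−15+10 = 2.

facets=10 area=608.567


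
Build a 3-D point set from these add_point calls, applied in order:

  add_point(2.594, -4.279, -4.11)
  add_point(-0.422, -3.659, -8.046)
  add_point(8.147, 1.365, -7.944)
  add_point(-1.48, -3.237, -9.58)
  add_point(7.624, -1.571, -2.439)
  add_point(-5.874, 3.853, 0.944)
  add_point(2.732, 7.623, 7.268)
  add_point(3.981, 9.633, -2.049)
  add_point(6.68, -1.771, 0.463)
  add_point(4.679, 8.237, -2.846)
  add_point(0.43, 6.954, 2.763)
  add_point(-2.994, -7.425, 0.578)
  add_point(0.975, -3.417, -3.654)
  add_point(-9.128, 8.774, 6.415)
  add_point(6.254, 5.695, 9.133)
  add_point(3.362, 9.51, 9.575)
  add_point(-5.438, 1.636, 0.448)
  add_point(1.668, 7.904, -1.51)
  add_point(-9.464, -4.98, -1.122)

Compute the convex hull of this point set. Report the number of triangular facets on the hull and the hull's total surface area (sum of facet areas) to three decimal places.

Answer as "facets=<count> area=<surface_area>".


facets=20 area=913.245

12 of the 19 inputs are extreme points: [0, 1, 2, 3, 4, 7, 8, 11, 13, 14, 15, 18].

Facet areas (half cross-product norm):
  f1: (p13, p11, p18) → 55.0828
  f2: (p3, p13, p18) → 90.3654
  f3: (p3, p11, p18) → 38.4927
  f4: (p7, p13, p15) → 73.7077
  f5: (p7, p3, p2) → 59.1204
  f6: (p7, p3, p13) → 123.7233
  f7: (p14, p13, p15) → 26.6004
  f8: (p14, p13, p11) → 130.5843
  f9: (p14, p7, p2) → 65.1587
  f10: (p14, p7, p15) → 27.7961
  f11: (p1, p0, p2) → 21.9616
  f12: (p1, p3, p2) → 8.8005
  f13: (p1, p0, p11) → 19.7686
  f14: (p1, p3, p11) → 7.0903
  f15: (p8, p14, p11) → 61.4101
  f16: (p4, p0, p11) → 18.7508
  f17: (p4, p8, p11) → 16.2950
  f18: (p4, p0, p2) → 18.6196
  f19: (p4, p14, p2) → 37.2010
  f20: (p4, p8, p14) → 12.7155
Σ area = 913.245

Euler characteristic 12−30+20 = 2 ✓
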